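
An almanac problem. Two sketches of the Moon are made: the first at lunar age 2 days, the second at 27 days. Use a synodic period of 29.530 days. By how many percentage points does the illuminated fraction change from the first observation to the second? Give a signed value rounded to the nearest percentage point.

First observation: θ = 360°·2/29.530 = 24.4°, so f = 0.045.
Second observation: θ = 329.2°, f = 0.071.
Δf = 0.071 − 0.045 = +0.026, i.e. +3 pp.

+3 pp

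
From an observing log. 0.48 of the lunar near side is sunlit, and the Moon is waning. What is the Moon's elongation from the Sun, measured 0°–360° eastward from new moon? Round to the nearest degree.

From f = (1 − cos θ)/2: cos θ = 1 − 2×0.48 = 0.040; arccos → 87.7°.
Since the Moon is past full (waning), take the reflex angle: θ = 360° − 87.7° = 272.3°.

272°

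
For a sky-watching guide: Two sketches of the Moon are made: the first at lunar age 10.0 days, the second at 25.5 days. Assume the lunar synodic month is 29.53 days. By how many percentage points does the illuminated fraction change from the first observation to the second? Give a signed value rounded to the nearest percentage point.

θ₁ = 360° × 10.0/29.53 = 121.9°, f₁ = (1 − cos θ₁)/2 = 0.764.
θ₂ = 360° × 25.5/29.53 = 310.9°, f₂ = (1 − cos θ₂)/2 = 0.173.
Change = f₂ − f₁ = -0.591 → -59 percentage points.

-59 pp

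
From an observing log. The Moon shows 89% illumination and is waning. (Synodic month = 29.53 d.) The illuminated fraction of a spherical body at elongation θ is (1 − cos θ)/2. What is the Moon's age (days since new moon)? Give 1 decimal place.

cos θ = 1 − 2f = -0.780, giving a principal value of 141.3°.
A waning Moon lies in 180°–360°, so θ = 360° − 141.3° = 218.7°.
At 360°/29.53 d per day, 218.7° corresponds to 17.94 days.

17.9 days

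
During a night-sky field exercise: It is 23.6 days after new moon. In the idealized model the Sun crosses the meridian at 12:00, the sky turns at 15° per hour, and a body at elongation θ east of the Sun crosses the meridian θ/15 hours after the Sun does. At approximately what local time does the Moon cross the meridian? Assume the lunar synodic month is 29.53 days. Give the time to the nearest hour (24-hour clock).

The Moon has covered 23.6/29.53 of its cycle, so θ ≈ 360° × 23.6/29.53 = 287.7°.
Delay after the Sun = 287.7° / (15°/h) ≈ 19.18 h.
12:00 + 19.18 h ≈ 07:11 → 07:00 to the nearest hour.

07:00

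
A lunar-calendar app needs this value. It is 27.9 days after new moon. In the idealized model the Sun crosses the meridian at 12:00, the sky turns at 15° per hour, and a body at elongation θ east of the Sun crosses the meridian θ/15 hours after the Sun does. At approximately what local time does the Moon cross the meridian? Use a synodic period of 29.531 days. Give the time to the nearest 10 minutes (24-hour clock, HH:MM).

Elongation θ = 360° × 27.9/29.531 ≈ 340.1°.
The Moon trails the Sun by θ/15 = 340.1/15 ≈ 22.67 hours.
12:00 + 22.674 h ≈ 10:40 → 10:40 to the nearest ten minutes.

10:40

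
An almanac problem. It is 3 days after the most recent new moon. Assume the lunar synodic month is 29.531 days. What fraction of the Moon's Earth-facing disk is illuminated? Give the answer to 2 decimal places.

Elongation θ = 360° × 3/29.531 ≈ 36.6°.
Illuminated fraction = (1 − cos 36.6°)/2 = (1 − 0.803)/2 ≈ 0.098.

0.10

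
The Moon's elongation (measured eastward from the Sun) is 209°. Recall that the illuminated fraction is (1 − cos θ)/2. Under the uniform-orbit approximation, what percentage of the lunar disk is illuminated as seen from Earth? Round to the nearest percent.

94%

Half-versine of 209°: (1 − (-0.875))/2 = 0.937, i.e. 94%.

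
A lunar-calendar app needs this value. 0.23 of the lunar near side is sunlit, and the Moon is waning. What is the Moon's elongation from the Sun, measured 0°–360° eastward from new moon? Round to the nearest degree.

303°

From f = (1 − cos θ)/2: cos θ = 1 − 2×0.23 = 0.540; arccos → 57.3°.
Waning ⇒ past full, so θ = 360° − 57.3° = 302.7°.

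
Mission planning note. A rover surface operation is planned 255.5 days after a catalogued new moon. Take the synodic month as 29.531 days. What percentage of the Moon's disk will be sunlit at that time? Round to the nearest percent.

79%

255.5/29.531 = 8.652 lunations, so 8 complete cycles and 19.25 d into the next.
Elongation θ = 360° × 19.25/29.531 ≈ 234.7°.
Illuminated fraction = (1 − cos 234.7°)/2 = (1 − (-0.578))/2 ≈ 0.789, so 79%.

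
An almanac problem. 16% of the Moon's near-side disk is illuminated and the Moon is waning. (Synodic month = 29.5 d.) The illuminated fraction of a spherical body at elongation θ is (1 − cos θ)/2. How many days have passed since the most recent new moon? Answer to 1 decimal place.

25.6 days

cos θ = 1 − 2f = 0.680, giving a principal value of 47.2°.
A waning Moon lies in 180°–360°, so θ = 360° − 47.2° = 312.8°.
That fraction of the synodic month is 312.8/360 × 29.5 d ≈ 25.64 d.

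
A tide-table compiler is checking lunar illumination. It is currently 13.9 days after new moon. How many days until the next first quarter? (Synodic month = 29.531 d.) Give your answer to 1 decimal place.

23.0 days

First quarter occurs at elongation 90°, i.e. at age 29.531 × 90/360 = 7.383 d.
Already past this cycle's first quarter; the next is at 7.383 + 29.531 = 36.914 d, so 36.914 − 13.9 = 23.014 days.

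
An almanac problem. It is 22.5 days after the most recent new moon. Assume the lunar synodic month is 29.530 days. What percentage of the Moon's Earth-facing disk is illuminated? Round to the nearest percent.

The Moon has covered 22.5/29.530 of its cycle, so θ ≈ 360° × 22.5/29.530 = 274.3°.
cos 274.3° = 0.075, so f = (1 − 0.075)/2 = 0.463, so 46%.

46%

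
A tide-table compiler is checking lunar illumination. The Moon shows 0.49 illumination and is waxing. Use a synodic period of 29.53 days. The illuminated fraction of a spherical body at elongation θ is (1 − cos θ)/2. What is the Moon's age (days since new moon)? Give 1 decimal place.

7.3 days

Invert f = (1 − cos θ)/2 to get cos θ = 1 − 2(0.49) = 0.020, hence θ₀ = arccos 0.020 = 88.9°.
Before full moon the principal value applies: θ = 88.9°.
Age = 29.53 × 88.9°/360° ≈ 7.29 days.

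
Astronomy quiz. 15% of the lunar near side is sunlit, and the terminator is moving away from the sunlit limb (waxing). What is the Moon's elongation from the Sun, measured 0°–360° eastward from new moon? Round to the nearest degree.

From f = (1 − cos θ)/2: cos θ = 1 − 2×0.15 = 0.700; arccos → 45.6°.
Before full moon the principal value applies: θ = 45.6°.

46°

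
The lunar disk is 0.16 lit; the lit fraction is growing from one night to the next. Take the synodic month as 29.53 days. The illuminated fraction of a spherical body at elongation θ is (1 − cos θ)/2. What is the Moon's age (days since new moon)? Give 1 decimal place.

From f = (1 − cos θ)/2: cos θ = 1 − 2×0.16 = 0.680; arccos → 47.2°.
The Moon is waxing (0°–180°), so θ = 47.2° directly.
At 360°/29.53 d per day, 47.2° corresponds to 3.87 days.

3.9 days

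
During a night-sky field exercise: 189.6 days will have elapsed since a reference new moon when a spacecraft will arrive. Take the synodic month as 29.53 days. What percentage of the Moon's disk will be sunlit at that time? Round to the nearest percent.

Reduce mod P: 189.6 − 6×29.53 = 12.42 d into the current lunation.
Phase angle: θ = 360°·(12.42 d)/(29.53 d) = 151.4°.
Illuminated fraction = (1 − cos 151.4°)/2 = (1 − (-0.878))/2 ≈ 0.939, so 94%.

94%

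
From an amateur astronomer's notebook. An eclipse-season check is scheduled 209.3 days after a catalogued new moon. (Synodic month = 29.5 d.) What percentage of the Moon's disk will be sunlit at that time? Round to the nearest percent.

Reduce mod P: 209.3 − 7×29.5 = 2.80 d into the current lunation.
Elongation θ = 360° × 2.80/29.5 ≈ 34.2°.
With cos θ = 0.827, the lit fraction is (1 − 0.827)/2 ≈ 0.086, so 9%.

9%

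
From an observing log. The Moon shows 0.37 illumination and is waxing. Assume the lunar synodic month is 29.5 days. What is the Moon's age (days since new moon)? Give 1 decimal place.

6.1 days

Invert f = (1 − cos θ)/2 to get cos θ = 1 − 2(0.37) = 0.260, hence θ₀ = arccos 0.260 = 74.9°.
The Moon is waxing (0°–180°), so θ = 74.9° directly.
At 360°/29.5 d per day, 74.9° corresponds to 6.14 days.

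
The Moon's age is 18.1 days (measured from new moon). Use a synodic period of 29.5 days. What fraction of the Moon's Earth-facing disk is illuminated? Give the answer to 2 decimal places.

The Moon has covered 18.1/29.5 of its cycle, so θ ≈ 360° × 18.1/29.5 = 220.9°.
With cos θ = (-0.756), the lit fraction is (1 − (-0.756))/2 ≈ 0.878.

0.88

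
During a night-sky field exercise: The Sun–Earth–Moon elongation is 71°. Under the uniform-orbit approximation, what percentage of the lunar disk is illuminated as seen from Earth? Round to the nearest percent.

Half-versine of 71°: (1 − 0.326)/2 = 0.337, i.e. 34%.

34%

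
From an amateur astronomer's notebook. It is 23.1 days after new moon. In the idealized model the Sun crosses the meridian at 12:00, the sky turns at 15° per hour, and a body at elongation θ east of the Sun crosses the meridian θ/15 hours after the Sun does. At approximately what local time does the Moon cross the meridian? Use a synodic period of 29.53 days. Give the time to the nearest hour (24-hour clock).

The Moon has covered 23.1/29.53 of its cycle, so θ ≈ 360° × 23.1/29.53 = 281.6°.
The Moon trails the Sun by θ/15 = 281.6/15 ≈ 18.77 hours.
12:00 + 18.77 h ≈ 06:46 → 07:00 to the nearest hour.

07:00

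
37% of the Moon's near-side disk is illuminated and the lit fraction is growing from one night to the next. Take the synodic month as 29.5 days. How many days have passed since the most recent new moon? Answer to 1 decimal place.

6.1 days

cos θ = 1 − 2f = 0.260, giving a principal value of 74.9°.
The Moon is waxing (0°–180°), so θ = 74.9° directly.
Age = 29.5 × 74.9°/360° ≈ 6.14 days.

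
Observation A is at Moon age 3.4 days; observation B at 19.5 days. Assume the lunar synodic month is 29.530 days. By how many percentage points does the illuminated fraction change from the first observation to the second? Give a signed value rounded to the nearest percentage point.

θ₁ = 360° × 3.4/29.530 = 41.4°, f₁ = (1 − cos θ₁)/2 = 0.125.
θ₂ = 360° × 19.5/29.530 = 237.7°, f₂ = (1 − cos θ₂)/2 = 0.767.
Change = f₂ − f₁ = +0.642 → +64 percentage points.

+64 pp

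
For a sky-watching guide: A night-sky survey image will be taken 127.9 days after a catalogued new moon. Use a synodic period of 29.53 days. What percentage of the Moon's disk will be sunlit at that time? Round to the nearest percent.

74%

127.9/29.53 = 4.331 lunations, so 4 complete cycles and 9.78 d into the next.
Elongation θ = 360° × 9.78/29.53 ≈ 119.2°.
cos 119.2° = (-0.488), so f = (1 − (-0.488))/2 = 0.744, so 74%.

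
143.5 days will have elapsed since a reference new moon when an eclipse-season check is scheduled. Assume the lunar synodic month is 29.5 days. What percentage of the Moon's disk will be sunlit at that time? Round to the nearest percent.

143.5/29.5 = 4.864 lunations, so 4 complete cycles and 25.50 d into the next.
Elongation θ = 360° × 25.50/29.5 ≈ 311.2°.
Illuminated fraction = (1 − cos 311.2°)/2 = (1 − 0.659)/2 ≈ 0.171, so 17%.

17%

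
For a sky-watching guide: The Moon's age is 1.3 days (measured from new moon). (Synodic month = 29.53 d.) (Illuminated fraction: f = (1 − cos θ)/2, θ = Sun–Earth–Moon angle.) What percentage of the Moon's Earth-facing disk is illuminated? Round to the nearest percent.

2%

The Moon has covered 1.3/29.53 of its cycle, so θ ≈ 360° × 1.3/29.53 = 15.8°.
With cos θ = 0.962, the lit fraction is (1 − 0.962)/2 ≈ 0.019, so 2%.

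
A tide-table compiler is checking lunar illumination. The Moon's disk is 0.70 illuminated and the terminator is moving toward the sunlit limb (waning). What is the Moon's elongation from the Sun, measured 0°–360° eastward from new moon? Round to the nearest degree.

From f = (1 − cos θ)/2: cos θ = 1 − 2×0.70 = -0.400; arccos → 113.6°.
Since the Moon is past full (waning), take the reflex angle: θ = 360° − 113.6° = 246.4°.

246°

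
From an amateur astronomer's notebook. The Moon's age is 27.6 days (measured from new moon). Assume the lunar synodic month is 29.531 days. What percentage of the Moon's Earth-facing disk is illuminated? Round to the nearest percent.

Phase angle: θ = 360°·(27.6 d)/(29.531 d) = 336.5°.
With cos θ = 0.917, the lit fraction is (1 − 0.917)/2 ≈ 0.042, so 4%.

4%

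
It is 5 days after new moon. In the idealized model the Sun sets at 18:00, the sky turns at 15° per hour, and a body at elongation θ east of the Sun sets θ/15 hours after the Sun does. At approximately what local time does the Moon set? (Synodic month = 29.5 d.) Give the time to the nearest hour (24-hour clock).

Phase angle: θ = 360°·(5 d)/(29.5 d) = 61.0°.
Delay after the Sun = 61.0° / (15°/h) ≈ 4.07 h.
18:00 + 4.07 h ≈ 22:04 → 22:00 to the nearest hour.

22:00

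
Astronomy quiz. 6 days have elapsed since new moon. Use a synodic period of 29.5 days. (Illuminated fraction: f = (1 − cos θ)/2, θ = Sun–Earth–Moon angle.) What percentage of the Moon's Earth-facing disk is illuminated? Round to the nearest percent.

The Moon has covered 6/29.5 of its cycle, so θ ≈ 360° × 6/29.5 = 73.2°.
Illuminated fraction = (1 − cos 73.2°)/2 = (1 − 0.289)/2 ≈ 0.356, so 36%.

36%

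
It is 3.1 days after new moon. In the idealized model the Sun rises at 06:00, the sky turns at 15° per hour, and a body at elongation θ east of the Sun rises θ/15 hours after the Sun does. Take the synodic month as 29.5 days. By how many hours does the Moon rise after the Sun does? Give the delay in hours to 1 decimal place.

The Moon has covered 3.1/29.5 of its cycle, so θ ≈ 360° × 3.1/29.5 = 37.8°.
At 15° of sky rotation per hour, 37.8° corresponds to a 2.52 h lag.
So the Moon rises 2.52 h after the Sun.

2.5 h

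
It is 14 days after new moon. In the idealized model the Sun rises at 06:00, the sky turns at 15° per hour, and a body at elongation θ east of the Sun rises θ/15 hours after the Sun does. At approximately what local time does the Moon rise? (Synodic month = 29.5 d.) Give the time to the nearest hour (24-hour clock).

Phase angle: θ = 360°·(14 d)/(29.5 d) = 170.8°.
Delay after the Sun = 170.8° / (15°/h) ≈ 11.39 h.
06:00 + 11.39 h ≈ 17:23 → 17:00 to the nearest hour.

17:00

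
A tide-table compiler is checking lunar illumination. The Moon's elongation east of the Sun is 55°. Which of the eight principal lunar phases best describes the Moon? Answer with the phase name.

The waxing crescent sector spans roughly 22°–68°; 55° falls inside it.

waxing crescent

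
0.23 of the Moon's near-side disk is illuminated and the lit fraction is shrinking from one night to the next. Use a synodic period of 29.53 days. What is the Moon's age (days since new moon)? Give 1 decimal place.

From f = (1 − cos θ)/2: cos θ = 1 − 2×0.23 = 0.540; arccos → 57.3°.
Since the Moon is past full (waning), take the reflex angle: θ = 360° − 57.3° = 302.7°.
Age = 29.53 × 302.7°/360° ≈ 24.83 days.

24.8 days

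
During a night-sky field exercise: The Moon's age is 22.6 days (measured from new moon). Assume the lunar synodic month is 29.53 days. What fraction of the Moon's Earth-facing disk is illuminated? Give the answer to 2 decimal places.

0.45

Phase angle: θ = 360°·(22.6 d)/(29.53 d) = 275.5°.
With cos θ = 0.096, the lit fraction is (1 − 0.096)/2 ≈ 0.452.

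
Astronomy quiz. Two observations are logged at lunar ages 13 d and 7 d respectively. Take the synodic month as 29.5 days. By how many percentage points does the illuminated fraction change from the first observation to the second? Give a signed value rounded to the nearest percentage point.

-51 pp

θ₁ = 360° × 13/29.5 = 158.6°, f₁ = (1 − cos θ₁)/2 = 0.966.
θ₂ = 360° × 7/29.5 = 85.4°, f₂ = (1 − cos θ₂)/2 = 0.460.
Change = f₂ − f₁ = -0.506 → -51 percentage points.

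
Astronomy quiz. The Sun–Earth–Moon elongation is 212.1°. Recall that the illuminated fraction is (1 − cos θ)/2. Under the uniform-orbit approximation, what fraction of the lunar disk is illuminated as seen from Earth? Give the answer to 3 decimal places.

cos 212.1° = (-0.847), so f = (1 − (-0.847))/2 = 0.924.

0.924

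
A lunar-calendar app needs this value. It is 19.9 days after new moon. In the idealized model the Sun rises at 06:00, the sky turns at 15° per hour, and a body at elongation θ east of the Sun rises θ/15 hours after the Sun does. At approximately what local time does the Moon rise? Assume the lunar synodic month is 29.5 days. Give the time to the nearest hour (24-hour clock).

22:00

Elongation θ = 360° × 19.9/29.5 ≈ 242.8°.
The Moon trails the Sun by θ/15 = 242.8/15 ≈ 16.19 hours.
06:00 + 16.19 h ≈ 22:11 → 22:00 to the nearest hour.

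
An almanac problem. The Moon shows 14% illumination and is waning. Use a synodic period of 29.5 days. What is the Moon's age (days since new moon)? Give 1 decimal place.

25.9 days

cos θ = 1 − 2f = 0.720, giving a principal value of 43.9°.
Since the Moon is past full (waning), take the reflex angle: θ = 360° − 43.9° = 316.1°.
That fraction of the synodic month is 316.1/360 × 29.5 d ≈ 25.90 d.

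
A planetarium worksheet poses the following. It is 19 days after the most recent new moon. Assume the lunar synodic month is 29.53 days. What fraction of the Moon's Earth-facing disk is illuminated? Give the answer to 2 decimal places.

0.81

The Moon has covered 19/29.53 of its cycle, so θ ≈ 360° × 19/29.53 = 231.6°.
With cos θ = (-0.621), the lit fraction is (1 − (-0.621))/2 ≈ 0.810.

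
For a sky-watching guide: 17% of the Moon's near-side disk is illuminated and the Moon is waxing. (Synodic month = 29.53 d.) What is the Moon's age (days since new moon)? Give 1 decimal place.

4.0 days

Invert f = (1 − cos θ)/2 to get cos θ = 1 − 2(0.17) = 0.660, hence θ₀ = arccos 0.660 = 48.7°.
Waxing ⇒ before full, so θ = 48.7°.
Age = 29.53 × 48.7°/360° ≈ 3.99 days.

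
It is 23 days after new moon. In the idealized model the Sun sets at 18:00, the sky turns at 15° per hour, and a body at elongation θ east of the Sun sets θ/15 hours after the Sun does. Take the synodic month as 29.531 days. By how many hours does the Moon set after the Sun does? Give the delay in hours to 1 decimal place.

18.7 h

Elongation θ = 360° × 23/29.531 ≈ 280.4°.
At 15° of sky rotation per hour, 280.4° corresponds to a 18.69 h lag.
So the Moon sets 18.69 h after the Sun.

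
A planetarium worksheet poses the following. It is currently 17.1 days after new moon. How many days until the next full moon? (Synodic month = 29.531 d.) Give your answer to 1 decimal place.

27.2 days

Full moon is 0.5 of the way through the cycle: age 0.5 × 29.531 = 14.765 d.
Already past this cycle's full moon; the next is at 14.765 + 29.531 = 44.296 d, so 44.296 − 17.1 = 27.196 days.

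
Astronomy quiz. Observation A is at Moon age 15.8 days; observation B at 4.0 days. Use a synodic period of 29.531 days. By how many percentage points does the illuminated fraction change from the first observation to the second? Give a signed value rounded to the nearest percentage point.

-82 pp

First observation: θ = 360°·15.8/29.531 = 192.6°, so f = 0.988.
Second observation: θ = 48.8°, f = 0.170.
Δf = 0.170 − 0.988 = -0.818, i.e. -82 pp.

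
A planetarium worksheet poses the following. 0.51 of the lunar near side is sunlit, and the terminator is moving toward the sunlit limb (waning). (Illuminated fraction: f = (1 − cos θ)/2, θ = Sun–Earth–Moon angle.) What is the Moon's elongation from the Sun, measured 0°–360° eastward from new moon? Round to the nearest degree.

269°

From f = (1 − cos θ)/2: cos θ = 1 − 2×0.51 = -0.020; arccos → 91.1°.
A waning Moon lies in 180°–360°, so θ = 360° − 91.1° = 268.9°.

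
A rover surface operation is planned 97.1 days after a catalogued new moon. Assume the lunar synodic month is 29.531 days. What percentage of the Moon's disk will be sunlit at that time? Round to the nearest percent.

97.1 d spans 3 complete synodic months (3 × 29.531 = 88.59 d) plus 8.51 d.
Phase angle: θ = 360°·(8.51 d)/(29.531 d) = 103.7°.
Illuminated fraction = (1 − cos 103.7°)/2 = (1 − (-0.237))/2 ≈ 0.618, so 62%.

62%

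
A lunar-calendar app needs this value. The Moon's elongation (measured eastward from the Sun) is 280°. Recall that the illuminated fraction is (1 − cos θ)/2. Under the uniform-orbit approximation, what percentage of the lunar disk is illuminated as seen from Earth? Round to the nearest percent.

41%

f = (1 − cos 280°)/2 = (1 − 0.174)/2 ≈ 0.413, i.e. 41%.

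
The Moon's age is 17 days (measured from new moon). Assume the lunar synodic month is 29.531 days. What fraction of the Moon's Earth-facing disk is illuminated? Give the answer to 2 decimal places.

The Moon has covered 17/29.531 of its cycle, so θ ≈ 360° × 17/29.531 = 207.2°.
Illuminated fraction = (1 − cos 207.2°)/2 = (1 − (-0.889))/2 ≈ 0.945.

0.94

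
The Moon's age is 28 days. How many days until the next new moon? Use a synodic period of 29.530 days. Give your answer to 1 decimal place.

1.5 days

One full lunation from the last new moon is 29.530 d; remaining = 29.530 − 28 = 1.530 d.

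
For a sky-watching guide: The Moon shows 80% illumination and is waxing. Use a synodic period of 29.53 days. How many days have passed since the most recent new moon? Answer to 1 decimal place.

Invert f = (1 − cos θ)/2 to get cos θ = 1 − 2(0.80) = -0.600, hence θ₀ = arccos -0.600 = 126.9°.
The Moon is waxing (0°–180°), so θ = 126.9° directly.
Age = 29.53 × 126.9°/360° ≈ 10.41 days.

10.4 days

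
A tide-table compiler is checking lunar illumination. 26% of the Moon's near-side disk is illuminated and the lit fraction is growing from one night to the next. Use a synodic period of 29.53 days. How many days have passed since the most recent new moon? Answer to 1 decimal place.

Invert f = (1 − cos θ)/2 to get cos θ = 1 − 2(0.26) = 0.480, hence θ₀ = arccos 0.480 = 61.3°.
The Moon is waxing (0°–180°), so θ = 61.3° directly.
Age = 29.53 × 61.3°/360° ≈ 5.03 days.

5.0 days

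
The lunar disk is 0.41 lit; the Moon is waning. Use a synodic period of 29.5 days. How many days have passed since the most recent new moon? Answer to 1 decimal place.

From f = (1 − cos θ)/2: cos θ = 1 − 2×0.41 = 0.180; arccos → 79.6°.
Since the Moon is past full (waning), take the reflex angle: θ = 360° − 79.6° = 280.4°.
Age = 29.5 × 280.4°/360° ≈ 22.97 days.

23.0 days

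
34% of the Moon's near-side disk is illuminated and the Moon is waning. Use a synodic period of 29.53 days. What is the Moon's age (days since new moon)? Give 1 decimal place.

23.7 days

From f = (1 − cos θ)/2: cos θ = 1 − 2×0.34 = 0.320; arccos → 71.3°.
A waning Moon lies in 180°–360°, so θ = 360° − 71.3° = 288.7°.
Age = 29.53 × 288.7°/360° ≈ 23.68 days.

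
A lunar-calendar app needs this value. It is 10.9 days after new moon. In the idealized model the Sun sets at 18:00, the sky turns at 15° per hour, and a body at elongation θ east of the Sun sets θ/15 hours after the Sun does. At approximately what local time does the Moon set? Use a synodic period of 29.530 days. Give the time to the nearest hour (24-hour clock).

Phase angle: θ = 360°·(10.9 d)/(29.530 d) = 132.9°.
The Moon trails the Sun by θ/15 = 132.9/15 ≈ 8.86 hours.
18:00 + 8.86 h ≈ 02:52 → 03:00 to the nearest hour.

03:00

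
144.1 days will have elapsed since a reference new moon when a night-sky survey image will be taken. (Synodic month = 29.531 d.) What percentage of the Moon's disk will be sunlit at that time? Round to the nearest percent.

14%

144.1 d spans 4 complete synodic months (4 × 29.531 = 118.12 d) plus 25.98 d.
Elongation θ = 360° × 25.98/29.531 ≈ 316.7°.
cos 316.7° = 0.727, so f = (1 − 0.727)/2 = 0.136, so 14%.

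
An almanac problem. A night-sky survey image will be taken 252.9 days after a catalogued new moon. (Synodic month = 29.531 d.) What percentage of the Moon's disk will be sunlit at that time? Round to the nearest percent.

252.9 d spans 8 complete synodic months (8 × 29.531 = 236.25 d) plus 16.65 d.
The Moon has covered 16.65/29.531 of its cycle, so θ ≈ 360° × 16.65/29.531 = 203.0°.
Illuminated fraction = (1 − cos 203.0°)/2 = (1 − (-0.921))/2 ≈ 0.960, so 96%.

96%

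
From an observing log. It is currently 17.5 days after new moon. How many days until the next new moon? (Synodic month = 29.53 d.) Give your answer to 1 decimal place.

12.0 days

One full lunation from the last new moon is 29.53 d; remaining = 29.53 − 17.5 = 12.030 d.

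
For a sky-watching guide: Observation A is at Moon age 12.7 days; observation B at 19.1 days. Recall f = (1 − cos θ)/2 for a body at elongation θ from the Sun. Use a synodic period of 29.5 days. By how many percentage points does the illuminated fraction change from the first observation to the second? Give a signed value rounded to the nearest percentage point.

-15 percentage points

θ₁ = 360° × 12.7/29.5 = 155.0°, f₁ = (1 − cos θ₁)/2 = 0.953.
θ₂ = 360° × 19.1/29.5 = 233.1°, f₂ = (1 − cos θ₂)/2 = 0.800.
Change = f₂ − f₁ = -0.153 → -15 percentage points.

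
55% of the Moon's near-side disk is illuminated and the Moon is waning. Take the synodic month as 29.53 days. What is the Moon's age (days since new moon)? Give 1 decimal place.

21.7 days

cos θ = 1 − 2f = -0.100, giving a principal value of 95.7°.
A waning Moon lies in 180°–360°, so θ = 360° − 95.7° = 264.3°.
At 360°/29.53 d per day, 264.3° corresponds to 21.68 days.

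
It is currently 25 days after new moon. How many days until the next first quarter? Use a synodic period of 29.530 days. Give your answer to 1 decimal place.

11.9 days

First quarter occurs at elongation 90°, i.e. at age 29.530 × 90/360 = 7.383 d.
Already past this cycle's first quarter; the next is at 7.383 + 29.530 = 36.913 d, so 36.913 − 25 = 11.913 days.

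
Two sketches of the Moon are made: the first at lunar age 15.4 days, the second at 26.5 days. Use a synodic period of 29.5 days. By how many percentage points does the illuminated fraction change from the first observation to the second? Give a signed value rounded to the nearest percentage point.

-90 pp

θ₁ = 360° × 15.4/29.5 = 187.9°, f₁ = (1 − cos θ₁)/2 = 0.995.
θ₂ = 360° × 26.5/29.5 = 323.4°, f₂ = (1 − cos θ₂)/2 = 0.099.
Change = f₂ − f₁ = -0.897 → -90 percentage points.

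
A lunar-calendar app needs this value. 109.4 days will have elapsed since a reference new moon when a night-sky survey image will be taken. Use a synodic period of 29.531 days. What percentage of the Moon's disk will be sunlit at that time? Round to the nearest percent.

Reduce mod P: 109.4 − 3×29.531 = 20.81 d into the current lunation.
Elongation θ = 360° × 20.81/29.531 ≈ 253.6°.
Illuminated fraction = (1 − cos 253.6°)/2 = (1 − (-0.282))/2 ≈ 0.641, so 64%.

64%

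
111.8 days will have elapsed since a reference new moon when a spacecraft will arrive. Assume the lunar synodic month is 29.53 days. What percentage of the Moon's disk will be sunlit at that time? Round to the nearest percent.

39%

Reduce mod P: 111.8 − 3×29.53 = 23.21 d into the current lunation.
Elongation θ = 360° × 23.21/29.53 ≈ 283.0°.
With cos θ = 0.224, the lit fraction is (1 − 0.224)/2 ≈ 0.388, so 39%.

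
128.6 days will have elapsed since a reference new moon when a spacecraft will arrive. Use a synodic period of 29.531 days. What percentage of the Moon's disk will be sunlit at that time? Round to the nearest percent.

Reduce mod P: 128.6 − 4×29.531 = 10.48 d into the current lunation.
Phase angle: θ = 360°·(10.48 d)/(29.531 d) = 127.7°.
With cos θ = (-0.612), the lit fraction is (1 − (-0.612))/2 ≈ 0.806, so 81%.

81%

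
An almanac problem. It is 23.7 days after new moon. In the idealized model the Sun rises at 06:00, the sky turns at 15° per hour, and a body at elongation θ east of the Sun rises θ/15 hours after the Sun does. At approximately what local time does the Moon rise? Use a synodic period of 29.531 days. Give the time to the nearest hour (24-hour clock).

01:00

Phase angle: θ = 360°·(23.7 d)/(29.531 d) = 288.9°.
The Moon trails the Sun by θ/15 = 288.9/15 ≈ 19.26 hours.
06:00 + 19.26 h ≈ 01:16 → 01:00 to the nearest hour.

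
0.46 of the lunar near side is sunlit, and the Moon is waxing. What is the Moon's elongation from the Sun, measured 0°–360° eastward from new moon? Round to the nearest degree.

cos θ = 1 − 2f = 0.080, giving a principal value of 85.4°.
Before full moon the principal value applies: θ = 85.4°.

85°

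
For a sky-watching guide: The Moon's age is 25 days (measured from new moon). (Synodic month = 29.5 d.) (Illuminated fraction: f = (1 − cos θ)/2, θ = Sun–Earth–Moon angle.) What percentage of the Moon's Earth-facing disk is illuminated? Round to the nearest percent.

Phase angle: θ = 360°·(25 d)/(29.5 d) = 305.1°.
cos 305.1° = 0.575, so f = (1 − 0.575)/2 = 0.213, so 21%.

21%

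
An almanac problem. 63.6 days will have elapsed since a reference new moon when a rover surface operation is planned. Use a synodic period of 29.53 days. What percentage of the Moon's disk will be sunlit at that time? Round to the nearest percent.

63.6/29.53 = 2.154 lunations, so 2 complete cycles and 4.54 d into the next.
Elongation θ = 360° × 4.54/29.53 ≈ 55.3°.
cos 55.3° = 0.569, so f = (1 − 0.569)/2 = 0.216, so 22%.

22%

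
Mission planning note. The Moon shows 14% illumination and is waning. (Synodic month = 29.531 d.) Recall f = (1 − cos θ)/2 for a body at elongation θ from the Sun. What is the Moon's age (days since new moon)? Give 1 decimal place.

From f = (1 − cos θ)/2: cos θ = 1 − 2×0.14 = 0.720; arccos → 43.9°.
Waning ⇒ past full, so θ = 360° − 43.9° = 316.1°.
At 360°/29.531 d per day, 316.1° corresponds to 25.93 days.

25.9 days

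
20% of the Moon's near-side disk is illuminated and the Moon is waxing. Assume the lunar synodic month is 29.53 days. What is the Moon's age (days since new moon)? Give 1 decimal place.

4.4 days

Invert f = (1 − cos θ)/2 to get cos θ = 1 − 2(0.20) = 0.600, hence θ₀ = arccos 0.600 = 53.1°.
Before full moon the principal value applies: θ = 53.1°.
At 360°/29.53 d per day, 53.1° corresponds to 4.36 days.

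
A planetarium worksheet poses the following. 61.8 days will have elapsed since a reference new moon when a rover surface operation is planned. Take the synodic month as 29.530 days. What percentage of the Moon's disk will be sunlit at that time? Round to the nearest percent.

8%

61.8 d spans 2 complete synodic months (2 × 29.530 = 59.06 d) plus 2.74 d.
The Moon has covered 2.74/29.530 of its cycle, so θ ≈ 360° × 2.74/29.530 = 33.4°.
With cos θ = 0.835, the lit fraction is (1 − 0.835)/2 ≈ 0.083, so 8%.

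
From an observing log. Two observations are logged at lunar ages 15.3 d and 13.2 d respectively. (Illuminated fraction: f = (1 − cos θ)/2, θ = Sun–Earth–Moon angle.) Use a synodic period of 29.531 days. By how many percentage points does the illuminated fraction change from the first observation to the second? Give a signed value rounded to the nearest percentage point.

θ₁ = 360° × 15.3/29.531 = 186.5°, f₁ = (1 − cos θ₁)/2 = 0.997.
θ₂ = 360° × 13.2/29.531 = 160.9°, f₂ = (1 − cos θ₂)/2 = 0.973.
Change = f₂ − f₁ = -0.024 → -2 percentage points.

-2 percentage points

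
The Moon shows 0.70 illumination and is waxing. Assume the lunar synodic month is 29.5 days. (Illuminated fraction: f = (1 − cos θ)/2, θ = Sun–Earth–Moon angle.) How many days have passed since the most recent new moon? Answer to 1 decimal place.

Invert f = (1 − cos θ)/2 to get cos θ = 1 − 2(0.70) = -0.400, hence θ₀ = arccos -0.400 = 113.6°.
Before full moon the principal value applies: θ = 113.6°.
That fraction of the synodic month is 113.6/360 × 29.5 d ≈ 9.31 d.

9.3 days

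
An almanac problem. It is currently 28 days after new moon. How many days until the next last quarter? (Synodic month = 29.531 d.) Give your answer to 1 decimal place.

Last quarter is 0.75 of the way through the cycle: age 0.75 × 29.531 = 22.148 d.
Already past this cycle's last quarter; the next is at 22.148 + 29.531 = 51.679 d, so 51.679 − 28 = 23.679 days.

23.7 days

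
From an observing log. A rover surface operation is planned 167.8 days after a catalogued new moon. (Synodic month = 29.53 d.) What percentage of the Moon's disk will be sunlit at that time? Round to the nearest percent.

167.8 d spans 5 complete synodic months (5 × 29.53 = 147.65 d) plus 20.15 d.
Phase angle: θ = 360°·(20.15 d)/(29.53 d) = 245.6°.
With cos θ = (-0.412), the lit fraction is (1 − (-0.412))/2 ≈ 0.706, so 71%.

71%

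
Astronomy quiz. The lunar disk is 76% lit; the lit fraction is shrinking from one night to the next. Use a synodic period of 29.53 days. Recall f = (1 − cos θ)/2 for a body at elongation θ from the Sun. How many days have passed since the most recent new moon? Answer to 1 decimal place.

cos θ = 1 − 2f = -0.520, giving a principal value of 121.3°.
A waning Moon lies in 180°–360°, so θ = 360° − 121.3° = 238.7°.
Age = 29.53 × 238.7°/360° ≈ 19.58 days.

19.6 days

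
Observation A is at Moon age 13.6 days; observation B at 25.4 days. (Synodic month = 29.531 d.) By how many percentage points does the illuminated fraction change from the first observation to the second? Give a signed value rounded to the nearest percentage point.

-80 percentage points

First observation: θ = 360°·13.6/29.531 = 165.8°, so f = 0.985.
Second observation: θ = 309.6°, f = 0.181.
Δf = 0.181 − 0.985 = -0.804, i.e. -80 pp.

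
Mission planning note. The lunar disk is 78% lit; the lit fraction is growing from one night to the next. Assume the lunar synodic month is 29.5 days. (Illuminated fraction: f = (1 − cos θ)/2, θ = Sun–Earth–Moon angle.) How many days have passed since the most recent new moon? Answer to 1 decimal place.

Invert f = (1 − cos θ)/2 to get cos θ = 1 − 2(0.78) = -0.560, hence θ₀ = arccos -0.560 = 124.1°.
Waxing ⇒ before full, so θ = 124.1°.
At 360°/29.5 d per day, 124.1° corresponds to 10.17 days.

10.2 days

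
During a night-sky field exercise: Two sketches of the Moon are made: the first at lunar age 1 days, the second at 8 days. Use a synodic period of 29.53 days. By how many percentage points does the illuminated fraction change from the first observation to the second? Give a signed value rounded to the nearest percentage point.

θ₁ = 360° × 1/29.53 = 12.2°, f₁ = (1 − cos θ₁)/2 = 0.011.
θ₂ = 360° × 8/29.53 = 97.5°, f₂ = (1 − cos θ₂)/2 = 0.566.
Change = f₂ − f₁ = +0.554 → +55 percentage points.

+55 percentage points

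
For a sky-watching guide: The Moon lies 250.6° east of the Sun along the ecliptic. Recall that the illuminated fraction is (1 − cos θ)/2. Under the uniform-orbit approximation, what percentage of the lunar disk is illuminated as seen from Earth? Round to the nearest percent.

67%

cos 250.6° = (-0.332), so f = (1 − (-0.332))/2 = 0.666, i.e. 67%.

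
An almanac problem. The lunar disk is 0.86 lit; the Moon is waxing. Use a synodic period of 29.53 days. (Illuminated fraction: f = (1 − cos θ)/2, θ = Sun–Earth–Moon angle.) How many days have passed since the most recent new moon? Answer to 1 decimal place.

From f = (1 − cos θ)/2: cos θ = 1 − 2×0.86 = -0.720; arccos → 136.1°.
Waxing ⇒ before full, so θ = 136.1°.
That fraction of the synodic month is 136.1/360 × 29.53 d ≈ 11.16 d.

11.2 days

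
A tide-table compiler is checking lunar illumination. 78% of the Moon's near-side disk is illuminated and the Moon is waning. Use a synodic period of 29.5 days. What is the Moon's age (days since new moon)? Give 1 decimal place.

19.3 days

Invert f = (1 − cos θ)/2 to get cos θ = 1 − 2(0.78) = -0.560, hence θ₀ = arccos -0.560 = 124.1°.
Since the Moon is past full (waning), take the reflex angle: θ = 360° − 124.1° = 235.9°.
Age = 29.5 × 235.9°/360° ≈ 19.33 days.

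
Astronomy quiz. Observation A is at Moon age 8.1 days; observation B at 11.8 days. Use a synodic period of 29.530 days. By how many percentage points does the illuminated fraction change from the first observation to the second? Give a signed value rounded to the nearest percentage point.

+33 percentage points

θ₁ = 360° × 8.1/29.530 = 98.7°, f₁ = (1 − cos θ₁)/2 = 0.576.
θ₂ = 360° × 11.8/29.530 = 143.9°, f₂ = (1 − cos θ₂)/2 = 0.904.
Change = f₂ − f₁ = +0.328 → +33 percentage points.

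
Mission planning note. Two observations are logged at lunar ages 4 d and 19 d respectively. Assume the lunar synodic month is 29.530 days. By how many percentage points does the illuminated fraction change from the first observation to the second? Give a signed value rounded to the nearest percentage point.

+64 pp

First observation: θ = 360°·4/29.530 = 48.8°, so f = 0.170.
Second observation: θ = 231.6°, f = 0.810.
Δf = 0.810 − 0.170 = +0.640, i.e. +64 pp.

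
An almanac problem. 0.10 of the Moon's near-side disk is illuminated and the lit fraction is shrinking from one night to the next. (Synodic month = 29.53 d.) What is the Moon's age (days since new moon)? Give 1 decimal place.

From f = (1 − cos θ)/2: cos θ = 1 − 2×0.10 = 0.800; arccos → 36.9°.
Since the Moon is past full (waning), take the reflex angle: θ = 360° − 36.9° = 323.1°.
At 360°/29.53 d per day, 323.1° corresponds to 26.51 days.

26.5 days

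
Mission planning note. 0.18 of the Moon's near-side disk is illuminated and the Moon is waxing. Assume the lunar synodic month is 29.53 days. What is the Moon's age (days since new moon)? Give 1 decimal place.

cos θ = 1 − 2f = 0.640, giving a principal value of 50.2°.
The Moon is waxing (0°–180°), so θ = 50.2° directly.
Age = 29.53 × 50.2°/360° ≈ 4.12 days.

4.1 days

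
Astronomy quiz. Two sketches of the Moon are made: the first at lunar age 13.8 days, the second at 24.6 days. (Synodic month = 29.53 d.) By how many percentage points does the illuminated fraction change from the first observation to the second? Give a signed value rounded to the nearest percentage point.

First observation: θ = 360°·13.8/29.53 = 168.2°, so f = 0.989.
Second observation: θ = 299.9°, f = 0.251.
Δf = 0.251 − 0.989 = -0.739, i.e. -74 pp.

-74 pp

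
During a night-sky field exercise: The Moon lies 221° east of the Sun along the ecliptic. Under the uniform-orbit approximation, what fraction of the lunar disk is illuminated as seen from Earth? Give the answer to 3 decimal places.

0.877

cos 221° = (-0.755), so f = (1 − (-0.755))/2 = 0.877.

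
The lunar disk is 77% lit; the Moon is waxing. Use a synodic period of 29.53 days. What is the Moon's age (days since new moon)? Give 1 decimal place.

10.1 days

cos θ = 1 − 2f = -0.540, giving a principal value of 122.7°.
Waxing ⇒ before full, so θ = 122.7°.
At 360°/29.53 d per day, 122.7° corresponds to 10.06 days.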